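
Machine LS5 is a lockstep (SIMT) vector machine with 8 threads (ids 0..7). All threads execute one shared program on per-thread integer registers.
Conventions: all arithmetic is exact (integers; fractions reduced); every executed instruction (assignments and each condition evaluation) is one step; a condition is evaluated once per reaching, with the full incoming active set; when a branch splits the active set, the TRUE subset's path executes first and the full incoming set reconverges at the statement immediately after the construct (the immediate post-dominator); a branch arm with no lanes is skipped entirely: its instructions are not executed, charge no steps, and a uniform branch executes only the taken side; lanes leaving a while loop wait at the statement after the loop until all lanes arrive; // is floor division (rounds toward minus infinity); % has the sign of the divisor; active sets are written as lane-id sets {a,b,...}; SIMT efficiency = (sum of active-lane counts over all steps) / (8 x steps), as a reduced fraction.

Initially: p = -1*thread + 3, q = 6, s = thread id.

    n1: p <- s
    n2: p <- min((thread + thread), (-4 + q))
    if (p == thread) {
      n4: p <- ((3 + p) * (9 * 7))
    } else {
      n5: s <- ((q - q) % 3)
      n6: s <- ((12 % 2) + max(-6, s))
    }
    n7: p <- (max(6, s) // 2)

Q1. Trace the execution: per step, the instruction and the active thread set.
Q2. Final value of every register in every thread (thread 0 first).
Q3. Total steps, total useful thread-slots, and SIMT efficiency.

step 0: p <- s                       {0,1,2,3,4,5,6,7}
step 1: p <- min((thread + thread), (-4 + q)) {0,1,2,3,4,5,6,7}
step 2: eval (p == thread)           {0,1,2,3,4,5,6,7}
step 3: p <- ((3 + p) * (9 * 7))     {0,2}
step 4: s <- ((q - q) % 3)           {1,3,4,5,6,7}
step 5: s <- ((12 % 2) + max(-6, s)) {1,3,4,5,6,7}
step 6: p <- (max(6, s) // 2)        {0,1,2,3,4,5,6,7}

Answer: 7 steps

p: 3,3,3,3,3,3,3,3
q: 6,6,6,6,6,6,6,6
s: 0,0,2,0,0,0,0,0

steps = 7; useful = 46; efficiency = 46/56 = 23/28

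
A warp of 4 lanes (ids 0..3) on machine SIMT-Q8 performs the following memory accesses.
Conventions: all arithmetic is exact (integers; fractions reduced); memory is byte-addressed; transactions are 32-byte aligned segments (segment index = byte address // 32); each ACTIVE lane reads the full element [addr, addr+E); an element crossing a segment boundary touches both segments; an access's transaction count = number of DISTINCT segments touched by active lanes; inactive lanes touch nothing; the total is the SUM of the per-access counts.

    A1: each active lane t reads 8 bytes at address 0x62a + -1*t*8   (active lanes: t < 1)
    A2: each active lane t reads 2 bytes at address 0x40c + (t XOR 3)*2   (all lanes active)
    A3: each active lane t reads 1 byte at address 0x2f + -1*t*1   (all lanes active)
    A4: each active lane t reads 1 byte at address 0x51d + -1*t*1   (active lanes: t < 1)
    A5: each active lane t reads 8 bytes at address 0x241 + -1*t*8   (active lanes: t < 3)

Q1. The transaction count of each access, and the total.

A1: 1 transaction
A2: 1 transaction
A3: 1 transaction
A4: 1 transaction
A5: 2 transactions

Answer: 1,1,1,1,2; total 6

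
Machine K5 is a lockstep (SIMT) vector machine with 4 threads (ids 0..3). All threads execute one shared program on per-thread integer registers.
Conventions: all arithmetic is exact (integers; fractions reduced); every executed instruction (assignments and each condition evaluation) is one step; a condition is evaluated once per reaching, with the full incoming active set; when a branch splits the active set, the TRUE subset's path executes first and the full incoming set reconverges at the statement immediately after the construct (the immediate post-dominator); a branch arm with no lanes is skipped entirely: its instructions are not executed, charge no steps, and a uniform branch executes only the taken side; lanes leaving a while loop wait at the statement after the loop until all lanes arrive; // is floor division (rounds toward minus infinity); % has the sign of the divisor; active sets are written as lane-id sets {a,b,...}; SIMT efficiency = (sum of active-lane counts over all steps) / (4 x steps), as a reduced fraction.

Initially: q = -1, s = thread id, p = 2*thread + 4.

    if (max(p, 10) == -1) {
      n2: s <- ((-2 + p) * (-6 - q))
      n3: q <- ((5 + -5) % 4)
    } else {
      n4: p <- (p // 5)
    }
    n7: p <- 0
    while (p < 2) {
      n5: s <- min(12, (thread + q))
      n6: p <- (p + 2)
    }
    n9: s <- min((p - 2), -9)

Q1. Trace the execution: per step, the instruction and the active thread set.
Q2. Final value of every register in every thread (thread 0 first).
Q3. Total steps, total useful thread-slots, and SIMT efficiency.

step 0: eval (max(p, 10) == -1)      {0,1,2,3}
step 1: p <- (p // 5)                {0,1,2,3}
step 2: p <- 0                       {0,1,2,3}
step 3: eval (p < 2)                 {0,1,2,3}
step 4: s <- min(12, (thread + q))   {0,1,2,3}
step 5: p <- (p + 2)                 {0,1,2,3}
step 6: eval (p < 2)                 {0,1,2,3}
step 7: s <- min((p - 2), -9)        {0,1,2,3}

Answer: 8 steps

q: -1,-1,-1,-1
s: -9,-9,-9,-9
p: 2,2,2,2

steps = 8; useful = 32; efficiency = 32/32 = 1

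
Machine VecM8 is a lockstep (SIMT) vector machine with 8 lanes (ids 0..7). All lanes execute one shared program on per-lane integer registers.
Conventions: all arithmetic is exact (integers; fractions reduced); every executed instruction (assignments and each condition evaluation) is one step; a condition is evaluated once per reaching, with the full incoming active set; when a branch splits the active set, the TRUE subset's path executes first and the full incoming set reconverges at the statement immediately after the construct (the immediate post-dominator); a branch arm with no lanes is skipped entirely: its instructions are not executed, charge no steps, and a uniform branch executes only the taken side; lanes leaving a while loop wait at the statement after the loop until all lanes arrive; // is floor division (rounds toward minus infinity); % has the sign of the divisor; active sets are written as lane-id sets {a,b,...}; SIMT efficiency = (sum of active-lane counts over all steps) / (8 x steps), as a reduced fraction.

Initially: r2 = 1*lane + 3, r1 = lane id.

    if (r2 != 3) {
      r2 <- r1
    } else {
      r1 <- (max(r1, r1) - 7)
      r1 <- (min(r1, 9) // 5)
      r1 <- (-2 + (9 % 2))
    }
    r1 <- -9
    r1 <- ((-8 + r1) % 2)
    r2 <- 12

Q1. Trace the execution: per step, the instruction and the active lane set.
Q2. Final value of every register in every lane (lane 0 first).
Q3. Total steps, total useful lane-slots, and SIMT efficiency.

step 0: eval (r2 != 3)               {0,1,2,3,4,5,6,7}
step 1: r2 <- r1                     {1,2,3,4,5,6,7}
step 2: r1 <- (max(r1, r1) - 7)      {0}
step 3: r1 <- (min(r1, 9) // 5)      {0}
step 4: r1 <- (-2 + (9 % 2))         {0}
step 5: r1 <- -9                     {0,1,2,3,4,5,6,7}
step 6: r1 <- ((-8 + r1) % 2)        {0,1,2,3,4,5,6,7}
step 7: r2 <- 12                     {0,1,2,3,4,5,6,7}

Answer: 8 steps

r2: 12,12,12,12,12,12,12,12
r1: 1,1,1,1,1,1,1,1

steps = 8; useful = 42; efficiency = 42/64 = 21/32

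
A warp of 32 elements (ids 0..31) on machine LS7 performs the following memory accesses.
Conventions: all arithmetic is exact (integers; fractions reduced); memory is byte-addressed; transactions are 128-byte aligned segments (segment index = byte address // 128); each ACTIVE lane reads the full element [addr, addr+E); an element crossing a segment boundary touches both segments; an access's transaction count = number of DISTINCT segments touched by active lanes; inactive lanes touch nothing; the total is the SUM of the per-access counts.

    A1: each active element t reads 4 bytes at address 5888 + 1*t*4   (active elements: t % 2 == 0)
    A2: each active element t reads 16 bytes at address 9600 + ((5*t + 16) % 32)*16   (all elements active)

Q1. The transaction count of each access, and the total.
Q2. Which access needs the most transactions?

A1: 1 transaction
A2: 4 transactions

Answer: 1,4; total 5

Answer: A2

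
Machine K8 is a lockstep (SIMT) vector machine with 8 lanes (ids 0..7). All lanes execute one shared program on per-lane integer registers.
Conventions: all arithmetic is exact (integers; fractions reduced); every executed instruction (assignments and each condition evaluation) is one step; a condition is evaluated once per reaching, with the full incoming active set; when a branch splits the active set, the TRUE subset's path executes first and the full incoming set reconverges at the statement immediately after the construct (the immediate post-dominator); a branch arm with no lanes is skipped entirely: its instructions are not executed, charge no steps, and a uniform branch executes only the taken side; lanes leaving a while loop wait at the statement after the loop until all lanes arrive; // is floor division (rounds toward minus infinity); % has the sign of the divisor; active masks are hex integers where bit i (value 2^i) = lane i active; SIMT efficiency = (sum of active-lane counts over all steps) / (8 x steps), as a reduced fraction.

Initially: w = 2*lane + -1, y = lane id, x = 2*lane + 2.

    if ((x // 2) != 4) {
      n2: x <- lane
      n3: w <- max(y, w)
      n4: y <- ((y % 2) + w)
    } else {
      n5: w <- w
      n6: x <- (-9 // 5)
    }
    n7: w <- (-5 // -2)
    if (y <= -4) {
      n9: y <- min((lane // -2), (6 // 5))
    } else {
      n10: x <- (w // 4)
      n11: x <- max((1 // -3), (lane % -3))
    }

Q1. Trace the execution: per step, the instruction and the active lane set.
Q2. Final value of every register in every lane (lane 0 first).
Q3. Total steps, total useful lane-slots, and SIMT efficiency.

step 0: eval ((x // 2) != 4)         0xff
step 1: x <- lane                    0xf7
step 2: w <- max(y, w)               0xf7
step 3: y <- ((y % 2) + w)           0xf7
step 4: w <- w                       0x08
step 5: x <- (-9 // 5)               0x08
step 6: w <- (-5 // -2)              0xff
step 7: eval (y <= -4)               0xff
step 8: x <- (w // 4)                0xff
step 9: x <- max((1 // -3), (lane % -3)) 0xff

Answer: 10 steps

w: 2,2,2,2,2,2,2,2
y: 0,2,3,3,7,10,11,14
x: 0,-1,-1,0,-1,-1,0,-1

steps = 10; useful = 63; efficiency = 63/80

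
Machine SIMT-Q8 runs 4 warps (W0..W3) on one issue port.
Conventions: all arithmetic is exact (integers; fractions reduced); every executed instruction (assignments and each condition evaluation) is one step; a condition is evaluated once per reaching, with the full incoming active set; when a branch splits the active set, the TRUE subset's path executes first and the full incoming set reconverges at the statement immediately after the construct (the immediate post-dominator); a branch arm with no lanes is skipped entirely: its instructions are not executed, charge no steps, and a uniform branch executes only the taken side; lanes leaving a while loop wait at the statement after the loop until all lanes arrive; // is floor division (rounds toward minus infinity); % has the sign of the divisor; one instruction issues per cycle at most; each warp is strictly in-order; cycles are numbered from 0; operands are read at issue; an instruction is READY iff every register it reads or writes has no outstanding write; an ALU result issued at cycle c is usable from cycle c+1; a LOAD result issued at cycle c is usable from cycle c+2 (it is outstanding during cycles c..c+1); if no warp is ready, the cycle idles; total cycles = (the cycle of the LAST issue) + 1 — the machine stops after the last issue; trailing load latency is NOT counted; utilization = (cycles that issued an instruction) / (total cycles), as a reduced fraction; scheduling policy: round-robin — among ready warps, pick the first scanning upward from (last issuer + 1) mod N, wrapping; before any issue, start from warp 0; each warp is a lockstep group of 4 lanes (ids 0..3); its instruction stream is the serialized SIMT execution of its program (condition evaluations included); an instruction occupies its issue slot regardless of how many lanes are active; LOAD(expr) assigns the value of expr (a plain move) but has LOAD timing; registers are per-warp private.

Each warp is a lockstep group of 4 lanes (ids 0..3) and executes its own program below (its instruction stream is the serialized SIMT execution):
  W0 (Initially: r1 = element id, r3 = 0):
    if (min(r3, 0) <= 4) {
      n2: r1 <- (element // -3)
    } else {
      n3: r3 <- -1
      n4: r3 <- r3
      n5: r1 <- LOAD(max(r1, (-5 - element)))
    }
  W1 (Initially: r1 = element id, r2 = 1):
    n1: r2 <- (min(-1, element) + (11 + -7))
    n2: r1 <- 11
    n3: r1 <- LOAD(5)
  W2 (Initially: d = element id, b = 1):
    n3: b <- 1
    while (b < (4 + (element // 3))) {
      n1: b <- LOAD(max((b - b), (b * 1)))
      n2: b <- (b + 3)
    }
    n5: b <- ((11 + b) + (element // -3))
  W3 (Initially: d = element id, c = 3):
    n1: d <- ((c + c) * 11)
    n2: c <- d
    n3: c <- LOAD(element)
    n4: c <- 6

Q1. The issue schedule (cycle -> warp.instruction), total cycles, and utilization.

cycle 0: W0.I0
cycle 1: W1.I0
cycle 2: W2.I0
cycle 3: W3.I0
cycle 4: W0.I1
cycle 5: W1.I1
cycle 6: W2.I1
cycle 7: W3.I1
cycle 8: W1.I2
cycle 9: W2.I2
cycle 10: W3.I2
cycle 11: W2.I3
cycle 12: W3.I3
cycle 13: W2.I4
cycle 14: W2.I5
cycle 15: idle
cycle 16: W2.I6
cycle 17: W2.I7
cycle 18: W2.I8

Answer: 19 cycles, utilization 18/19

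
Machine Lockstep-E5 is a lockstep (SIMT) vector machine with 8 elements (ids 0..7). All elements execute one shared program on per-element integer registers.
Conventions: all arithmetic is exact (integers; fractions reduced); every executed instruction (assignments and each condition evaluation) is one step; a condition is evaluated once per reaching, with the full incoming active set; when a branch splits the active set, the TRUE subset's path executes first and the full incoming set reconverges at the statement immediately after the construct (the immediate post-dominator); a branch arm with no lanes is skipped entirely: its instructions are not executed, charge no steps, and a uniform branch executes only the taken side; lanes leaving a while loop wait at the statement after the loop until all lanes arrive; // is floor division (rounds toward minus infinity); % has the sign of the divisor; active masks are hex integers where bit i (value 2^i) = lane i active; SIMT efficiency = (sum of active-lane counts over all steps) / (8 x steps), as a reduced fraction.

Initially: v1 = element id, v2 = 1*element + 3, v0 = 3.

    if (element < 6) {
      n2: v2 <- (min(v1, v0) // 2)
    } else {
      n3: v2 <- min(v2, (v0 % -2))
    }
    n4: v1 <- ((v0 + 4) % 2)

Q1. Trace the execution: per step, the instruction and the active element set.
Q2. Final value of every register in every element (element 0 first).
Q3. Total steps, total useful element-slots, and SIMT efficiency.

step 0: eval (element < 6)           0xff
step 1: v2 <- (min(v1, v0) // 2)     0x3f
step 2: v2 <- min(v2, (v0 % -2))     0xc0
step 3: v1 <- ((v0 + 4) % 2)         0xff

Answer: 4 steps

v1: 1,1,1,1,1,1,1,1
v2: 0,0,1,1,1,1,-1,-1
v0: 3,3,3,3,3,3,3,3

steps = 4; useful = 24; efficiency = 24/32 = 3/4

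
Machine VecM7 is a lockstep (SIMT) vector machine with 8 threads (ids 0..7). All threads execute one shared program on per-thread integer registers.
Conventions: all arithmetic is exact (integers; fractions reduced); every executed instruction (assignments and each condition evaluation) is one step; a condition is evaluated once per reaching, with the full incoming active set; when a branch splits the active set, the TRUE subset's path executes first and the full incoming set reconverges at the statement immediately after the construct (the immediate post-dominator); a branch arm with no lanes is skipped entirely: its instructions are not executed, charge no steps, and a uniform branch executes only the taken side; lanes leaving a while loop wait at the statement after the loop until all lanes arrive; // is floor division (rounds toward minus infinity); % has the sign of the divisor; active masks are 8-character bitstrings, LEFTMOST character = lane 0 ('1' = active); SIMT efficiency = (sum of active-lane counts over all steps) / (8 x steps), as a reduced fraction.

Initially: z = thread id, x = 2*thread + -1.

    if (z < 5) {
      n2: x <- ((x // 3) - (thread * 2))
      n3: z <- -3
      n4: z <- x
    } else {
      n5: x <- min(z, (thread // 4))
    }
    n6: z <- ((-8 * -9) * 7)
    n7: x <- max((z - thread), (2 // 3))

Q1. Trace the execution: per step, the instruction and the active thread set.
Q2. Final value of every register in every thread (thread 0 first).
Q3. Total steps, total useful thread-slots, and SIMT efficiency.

step 0: eval (z < 5)                 11111111
step 1: x <- ((x // 3) - (thread * 2)) 11111000
step 2: z <- -3                      11111000
step 3: z <- x                       11111000
step 4: x <- min(z, (thread // 4))   00000111
step 5: z <- ((-8 * -9) * 7)         11111111
step 6: x <- max((z - thread), (2 // 3)) 11111111

Answer: 7 steps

z: 504,504,504,504,504,504,504,504
x: 504,503,502,501,500,499,498,497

steps = 7; useful = 42; efficiency = 42/56 = 3/4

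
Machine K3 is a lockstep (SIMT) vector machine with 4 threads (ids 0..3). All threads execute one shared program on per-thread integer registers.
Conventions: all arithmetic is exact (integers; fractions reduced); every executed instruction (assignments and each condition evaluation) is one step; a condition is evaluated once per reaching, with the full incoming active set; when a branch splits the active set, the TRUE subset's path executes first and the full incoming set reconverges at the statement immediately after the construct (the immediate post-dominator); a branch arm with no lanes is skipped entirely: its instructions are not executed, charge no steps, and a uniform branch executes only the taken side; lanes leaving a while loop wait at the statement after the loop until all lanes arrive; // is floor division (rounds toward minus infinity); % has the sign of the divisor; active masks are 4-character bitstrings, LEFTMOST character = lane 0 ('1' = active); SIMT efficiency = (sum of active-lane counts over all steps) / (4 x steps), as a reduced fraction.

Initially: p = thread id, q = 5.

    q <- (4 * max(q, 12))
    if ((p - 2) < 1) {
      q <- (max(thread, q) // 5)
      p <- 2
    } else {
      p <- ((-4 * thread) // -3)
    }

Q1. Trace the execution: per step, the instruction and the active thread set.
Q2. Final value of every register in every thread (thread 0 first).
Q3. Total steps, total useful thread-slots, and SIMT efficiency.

step 0: q <- (4 * max(q, 12))        1111
step 1: eval ((p - 2) < 1)           1111
step 2: q <- (max(thread, q) // 5)   1110
step 3: p <- 2                       1110
step 4: p <- ((-4 * thread) // -3)   0001

Answer: 5 steps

p: 2,2,2,4
q: 9,9,9,48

steps = 5; useful = 15; efficiency = 15/20 = 3/4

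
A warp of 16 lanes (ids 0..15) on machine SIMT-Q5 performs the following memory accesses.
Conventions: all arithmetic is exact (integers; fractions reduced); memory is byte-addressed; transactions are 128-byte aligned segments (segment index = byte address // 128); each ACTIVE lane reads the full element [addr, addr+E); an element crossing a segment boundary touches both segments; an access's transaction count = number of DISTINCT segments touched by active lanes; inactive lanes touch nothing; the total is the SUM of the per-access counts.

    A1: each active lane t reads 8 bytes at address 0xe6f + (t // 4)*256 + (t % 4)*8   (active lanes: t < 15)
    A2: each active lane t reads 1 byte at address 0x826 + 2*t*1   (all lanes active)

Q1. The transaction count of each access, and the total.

A1: 8 transactions
A2: 1 transaction

Answer: 8,1; total 9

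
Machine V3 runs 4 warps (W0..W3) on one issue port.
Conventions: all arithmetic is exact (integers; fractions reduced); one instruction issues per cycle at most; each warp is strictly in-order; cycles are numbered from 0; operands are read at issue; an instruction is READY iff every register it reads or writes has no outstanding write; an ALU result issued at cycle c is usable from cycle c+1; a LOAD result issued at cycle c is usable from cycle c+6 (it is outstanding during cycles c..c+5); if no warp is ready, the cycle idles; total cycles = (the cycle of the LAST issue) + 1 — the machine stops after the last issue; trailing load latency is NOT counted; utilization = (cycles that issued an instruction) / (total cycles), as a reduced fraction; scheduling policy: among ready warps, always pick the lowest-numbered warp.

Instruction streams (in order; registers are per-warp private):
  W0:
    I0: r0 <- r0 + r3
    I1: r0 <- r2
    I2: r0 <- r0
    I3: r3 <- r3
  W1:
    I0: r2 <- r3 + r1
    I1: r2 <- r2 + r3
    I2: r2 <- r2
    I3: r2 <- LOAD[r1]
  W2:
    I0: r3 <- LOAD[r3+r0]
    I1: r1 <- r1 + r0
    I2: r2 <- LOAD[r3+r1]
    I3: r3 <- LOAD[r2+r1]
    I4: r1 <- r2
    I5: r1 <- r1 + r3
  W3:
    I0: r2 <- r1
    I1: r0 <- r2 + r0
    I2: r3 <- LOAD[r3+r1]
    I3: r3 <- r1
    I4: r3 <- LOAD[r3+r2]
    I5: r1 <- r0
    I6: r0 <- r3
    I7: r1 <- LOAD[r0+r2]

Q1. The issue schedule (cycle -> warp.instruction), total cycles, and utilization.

cycle 0: W0.I0
cycle 1: W0.I1
cycle 2: W0.I2
cycle 3: W0.I3
cycle 4: W1.I0
cycle 5: W1.I1
cycle 6: W1.I2
cycle 7: W1.I3
cycle 8: W2.I0
cycle 9: W2.I1
cycle 10: W3.I0
cycle 11: W3.I1
cycle 12: W3.I2
cycle 13: idle
cycle 14: W2.I2
cycle 15: idle
cycle 16: idle
cycle 17: idle
cycle 18: W3.I3
cycle 19: W3.I4
cycle 20: W2.I3
cycle 21: W2.I4
cycle 22: W3.I5
cycle 23: idle
cycle 24: idle
cycle 25: W3.I6
cycle 26: W2.I5
cycle 27: W3.I7

Answer: 28 cycles, utilization 11/14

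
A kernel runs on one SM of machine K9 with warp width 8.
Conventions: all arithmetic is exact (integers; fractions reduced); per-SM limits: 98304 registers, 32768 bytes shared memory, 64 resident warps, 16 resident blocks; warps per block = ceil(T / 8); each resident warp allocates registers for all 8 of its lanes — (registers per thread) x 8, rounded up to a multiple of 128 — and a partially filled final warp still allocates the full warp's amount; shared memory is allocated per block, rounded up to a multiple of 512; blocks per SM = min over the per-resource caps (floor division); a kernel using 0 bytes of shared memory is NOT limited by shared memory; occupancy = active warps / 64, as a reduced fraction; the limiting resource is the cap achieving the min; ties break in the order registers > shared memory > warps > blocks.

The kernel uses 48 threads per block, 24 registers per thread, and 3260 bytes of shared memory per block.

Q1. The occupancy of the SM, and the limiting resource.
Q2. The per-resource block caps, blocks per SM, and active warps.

Answer: occupancy 27/32, limited by shared memory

registers: 64 blocks
shared memory: 9 blocks
warps: 10 blocks
blocks: 16 blocks

Answer: 9 blocks, 54 active warps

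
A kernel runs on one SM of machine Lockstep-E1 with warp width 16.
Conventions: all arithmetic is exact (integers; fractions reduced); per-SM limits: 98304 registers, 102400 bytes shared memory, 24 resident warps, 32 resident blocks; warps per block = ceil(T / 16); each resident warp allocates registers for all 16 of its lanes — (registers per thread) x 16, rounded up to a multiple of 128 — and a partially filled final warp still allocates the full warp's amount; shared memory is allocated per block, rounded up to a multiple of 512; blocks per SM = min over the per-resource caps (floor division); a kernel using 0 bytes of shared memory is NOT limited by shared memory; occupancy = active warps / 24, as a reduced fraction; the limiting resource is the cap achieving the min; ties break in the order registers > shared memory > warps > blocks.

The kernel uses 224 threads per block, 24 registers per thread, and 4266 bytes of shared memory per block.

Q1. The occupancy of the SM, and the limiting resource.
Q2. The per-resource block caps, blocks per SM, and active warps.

Answer: occupancy 7/12, limited by warps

registers: 18 blocks
shared memory: 22 blocks
warps: 1 block
blocks: 32 blocks

Answer: 1 block, 14 active warps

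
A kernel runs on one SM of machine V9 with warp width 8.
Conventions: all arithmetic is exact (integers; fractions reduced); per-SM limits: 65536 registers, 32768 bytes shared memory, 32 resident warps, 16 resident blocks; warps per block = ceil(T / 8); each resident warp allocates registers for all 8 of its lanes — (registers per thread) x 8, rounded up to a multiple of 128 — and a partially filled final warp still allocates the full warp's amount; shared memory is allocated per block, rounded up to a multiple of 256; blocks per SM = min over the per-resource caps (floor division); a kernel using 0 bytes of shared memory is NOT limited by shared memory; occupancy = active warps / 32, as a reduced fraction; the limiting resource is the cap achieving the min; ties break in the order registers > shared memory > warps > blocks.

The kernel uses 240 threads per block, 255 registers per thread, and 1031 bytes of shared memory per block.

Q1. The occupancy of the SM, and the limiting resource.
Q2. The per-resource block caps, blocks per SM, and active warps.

Answer: occupancy 15/16, limited by registers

registers: 1 block
shared memory: 25 blocks
warps: 1 block
blocks: 16 blocks

Answer: 1 block, 30 active warps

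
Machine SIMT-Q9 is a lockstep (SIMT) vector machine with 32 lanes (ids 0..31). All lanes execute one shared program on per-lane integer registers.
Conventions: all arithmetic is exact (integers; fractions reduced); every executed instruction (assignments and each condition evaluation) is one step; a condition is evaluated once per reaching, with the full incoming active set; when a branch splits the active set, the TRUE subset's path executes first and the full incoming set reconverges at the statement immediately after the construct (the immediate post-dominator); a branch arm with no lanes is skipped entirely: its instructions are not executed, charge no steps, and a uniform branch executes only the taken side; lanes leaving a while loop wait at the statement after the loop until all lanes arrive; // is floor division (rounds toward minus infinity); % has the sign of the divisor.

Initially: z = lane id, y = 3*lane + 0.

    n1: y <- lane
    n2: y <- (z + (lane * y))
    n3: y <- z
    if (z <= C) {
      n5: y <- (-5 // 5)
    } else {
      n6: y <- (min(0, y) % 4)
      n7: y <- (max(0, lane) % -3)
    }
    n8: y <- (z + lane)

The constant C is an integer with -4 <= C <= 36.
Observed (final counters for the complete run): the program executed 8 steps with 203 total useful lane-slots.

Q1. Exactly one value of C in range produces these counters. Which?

Answer: C = 20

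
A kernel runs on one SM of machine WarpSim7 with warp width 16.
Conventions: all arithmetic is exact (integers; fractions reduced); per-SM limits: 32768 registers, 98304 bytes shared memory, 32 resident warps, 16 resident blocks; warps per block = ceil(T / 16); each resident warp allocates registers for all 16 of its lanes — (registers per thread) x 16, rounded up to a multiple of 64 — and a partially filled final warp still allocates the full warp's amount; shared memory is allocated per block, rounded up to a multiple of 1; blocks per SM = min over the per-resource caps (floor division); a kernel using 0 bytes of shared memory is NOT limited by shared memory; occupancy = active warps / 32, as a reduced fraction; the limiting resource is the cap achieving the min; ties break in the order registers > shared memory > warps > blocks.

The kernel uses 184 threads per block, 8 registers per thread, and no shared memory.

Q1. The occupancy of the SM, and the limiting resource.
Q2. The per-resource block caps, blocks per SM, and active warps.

Answer: occupancy 3/4, limited by warps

registers: 21 blocks
shared memory: no limit (kernel uses none)
warps: 2 blocks
blocks: 16 blocks

Answer: 2 blocks, 24 active warps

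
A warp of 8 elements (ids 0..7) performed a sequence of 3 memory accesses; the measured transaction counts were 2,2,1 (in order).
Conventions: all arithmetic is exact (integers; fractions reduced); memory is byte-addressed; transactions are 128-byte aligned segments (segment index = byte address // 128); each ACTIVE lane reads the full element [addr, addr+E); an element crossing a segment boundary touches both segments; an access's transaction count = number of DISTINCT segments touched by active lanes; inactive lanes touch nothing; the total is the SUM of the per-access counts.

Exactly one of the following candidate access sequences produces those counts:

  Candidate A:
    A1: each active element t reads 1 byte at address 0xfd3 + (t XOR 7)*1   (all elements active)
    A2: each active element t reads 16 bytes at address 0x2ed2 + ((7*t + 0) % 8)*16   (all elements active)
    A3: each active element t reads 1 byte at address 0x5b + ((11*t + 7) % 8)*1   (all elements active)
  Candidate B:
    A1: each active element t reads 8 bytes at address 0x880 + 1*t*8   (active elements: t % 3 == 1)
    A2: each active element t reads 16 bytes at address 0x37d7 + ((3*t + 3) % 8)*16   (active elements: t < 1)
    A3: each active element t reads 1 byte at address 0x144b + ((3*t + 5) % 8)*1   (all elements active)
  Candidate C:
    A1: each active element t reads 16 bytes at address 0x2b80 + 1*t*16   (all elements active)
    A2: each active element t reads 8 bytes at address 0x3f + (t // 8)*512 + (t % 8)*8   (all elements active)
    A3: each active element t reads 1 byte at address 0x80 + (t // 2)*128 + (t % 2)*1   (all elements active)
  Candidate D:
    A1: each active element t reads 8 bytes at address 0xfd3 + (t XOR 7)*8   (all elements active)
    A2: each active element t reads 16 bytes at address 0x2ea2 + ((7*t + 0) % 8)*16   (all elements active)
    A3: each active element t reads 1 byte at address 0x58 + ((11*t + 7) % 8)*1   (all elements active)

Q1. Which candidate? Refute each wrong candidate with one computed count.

A: A1 gives 1 transaction, not 2
B: A1 gives 1 transaction, not 2
C: A1 gives 1 transaction, not 2
D: all counts match (2,2,1)

Answer: D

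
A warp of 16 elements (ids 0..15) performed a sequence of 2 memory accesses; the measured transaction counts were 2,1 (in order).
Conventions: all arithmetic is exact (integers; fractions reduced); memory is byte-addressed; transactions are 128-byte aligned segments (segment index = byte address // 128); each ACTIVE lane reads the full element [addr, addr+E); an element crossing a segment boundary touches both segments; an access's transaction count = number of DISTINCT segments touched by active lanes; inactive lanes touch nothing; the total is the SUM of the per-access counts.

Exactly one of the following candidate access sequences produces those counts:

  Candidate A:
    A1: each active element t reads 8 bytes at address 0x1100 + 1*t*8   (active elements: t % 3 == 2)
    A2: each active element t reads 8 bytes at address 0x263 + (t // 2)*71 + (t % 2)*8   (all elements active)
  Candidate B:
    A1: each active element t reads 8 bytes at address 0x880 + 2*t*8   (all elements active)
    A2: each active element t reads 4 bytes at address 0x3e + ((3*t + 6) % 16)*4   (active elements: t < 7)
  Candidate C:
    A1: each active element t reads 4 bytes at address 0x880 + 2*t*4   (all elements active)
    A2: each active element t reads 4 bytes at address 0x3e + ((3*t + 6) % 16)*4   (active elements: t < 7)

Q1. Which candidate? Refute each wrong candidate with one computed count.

A: A1 gives 1 transaction, not 2
C: A1 gives 1 transaction, not 2
B: all counts match (2,1)

Answer: B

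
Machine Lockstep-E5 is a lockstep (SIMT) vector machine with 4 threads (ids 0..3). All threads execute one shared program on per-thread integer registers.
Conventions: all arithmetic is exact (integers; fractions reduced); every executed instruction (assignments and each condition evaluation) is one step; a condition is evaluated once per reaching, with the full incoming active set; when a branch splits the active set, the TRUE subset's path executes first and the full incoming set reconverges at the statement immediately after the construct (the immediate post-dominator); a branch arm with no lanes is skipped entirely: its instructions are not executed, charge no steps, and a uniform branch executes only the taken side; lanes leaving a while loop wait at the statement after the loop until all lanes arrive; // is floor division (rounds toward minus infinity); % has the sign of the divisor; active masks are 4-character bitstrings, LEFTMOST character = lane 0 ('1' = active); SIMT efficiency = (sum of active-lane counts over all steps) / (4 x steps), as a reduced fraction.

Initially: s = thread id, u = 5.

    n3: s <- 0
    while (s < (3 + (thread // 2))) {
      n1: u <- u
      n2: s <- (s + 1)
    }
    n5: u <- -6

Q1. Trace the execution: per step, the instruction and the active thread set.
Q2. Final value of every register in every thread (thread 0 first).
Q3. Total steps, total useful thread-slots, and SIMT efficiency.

step 0: s <- 0                       1111
step 1: eval (s < (3 + (thread // 2))) 1111
step 2: u <- u                       1111
step 3: s <- (s + 1)                 1111
step 4: eval (s < (3 + (thread // 2))) 1111
step 5: u <- u                       1111
step 6: s <- (s + 1)                 1111
step 7: eval (s < (3 + (thread // 2))) 1111
step 8: u <- u                       1111
step 9: s <- (s + 1)                 1111
step 10: eval (s < (3 + (thread // 2))) 1111
step 11: u <- u                       0011
step 12: s <- (s + 1)                 0011
step 13: eval (s < (3 + (thread // 2))) 0011
step 14: u <- -6                      1111

Answer: 15 steps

s: 3,3,4,4
u: -6,-6,-6,-6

steps = 15; useful = 54; efficiency = 54/60 = 9/10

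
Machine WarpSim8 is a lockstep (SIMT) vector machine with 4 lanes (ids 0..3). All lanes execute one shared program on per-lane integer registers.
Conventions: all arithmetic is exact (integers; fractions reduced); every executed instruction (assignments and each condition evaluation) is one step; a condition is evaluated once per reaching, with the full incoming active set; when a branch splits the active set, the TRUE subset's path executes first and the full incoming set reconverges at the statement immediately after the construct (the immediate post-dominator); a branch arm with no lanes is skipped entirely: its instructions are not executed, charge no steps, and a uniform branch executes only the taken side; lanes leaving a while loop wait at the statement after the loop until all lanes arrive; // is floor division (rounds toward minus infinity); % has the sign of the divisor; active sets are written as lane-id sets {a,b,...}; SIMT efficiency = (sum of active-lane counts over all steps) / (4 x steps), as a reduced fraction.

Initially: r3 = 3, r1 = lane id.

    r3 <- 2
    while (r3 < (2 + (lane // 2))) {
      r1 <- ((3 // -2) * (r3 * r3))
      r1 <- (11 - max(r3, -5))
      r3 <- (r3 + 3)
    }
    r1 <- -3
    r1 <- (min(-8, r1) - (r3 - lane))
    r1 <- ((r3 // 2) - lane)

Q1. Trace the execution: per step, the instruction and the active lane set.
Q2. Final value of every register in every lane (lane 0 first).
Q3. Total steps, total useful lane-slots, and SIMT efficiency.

step 0: r3 <- 2                      {0,1,2,3}
step 1: eval (r3 < (2 + (lane // 2))) {0,1,2,3}
step 2: r1 <- ((3 // -2) * (r3 * r3)) {2,3}
step 3: r1 <- (11 - max(r3, -5))     {2,3}
step 4: r3 <- (r3 + 3)               {2,3}
step 5: eval (r3 < (2 + (lane // 2))) {2,3}
step 6: r1 <- -3                     {0,1,2,3}
step 7: r1 <- (min(-8, r1) - (r3 - lane)) {0,1,2,3}
step 8: r1 <- ((r3 // 2) - lane)     {0,1,2,3}

Answer: 9 steps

r3: 2,2,5,5
r1: 1,0,0,-1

steps = 9; useful = 28; efficiency = 28/36 = 7/9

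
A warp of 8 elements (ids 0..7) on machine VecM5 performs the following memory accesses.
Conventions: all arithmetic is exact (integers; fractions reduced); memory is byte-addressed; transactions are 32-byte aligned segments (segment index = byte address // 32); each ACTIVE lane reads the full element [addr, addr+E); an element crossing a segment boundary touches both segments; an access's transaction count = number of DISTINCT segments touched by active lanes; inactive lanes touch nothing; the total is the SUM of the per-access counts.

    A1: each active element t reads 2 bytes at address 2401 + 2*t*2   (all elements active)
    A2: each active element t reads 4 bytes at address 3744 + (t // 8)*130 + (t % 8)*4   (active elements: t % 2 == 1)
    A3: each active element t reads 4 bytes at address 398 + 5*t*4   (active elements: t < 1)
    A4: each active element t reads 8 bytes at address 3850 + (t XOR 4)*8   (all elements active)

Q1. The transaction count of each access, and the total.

A1: 1 transaction
A2: 1 transaction
A3: 1 transaction
A4: 3 transactions

Answer: 1,1,1,3; total 6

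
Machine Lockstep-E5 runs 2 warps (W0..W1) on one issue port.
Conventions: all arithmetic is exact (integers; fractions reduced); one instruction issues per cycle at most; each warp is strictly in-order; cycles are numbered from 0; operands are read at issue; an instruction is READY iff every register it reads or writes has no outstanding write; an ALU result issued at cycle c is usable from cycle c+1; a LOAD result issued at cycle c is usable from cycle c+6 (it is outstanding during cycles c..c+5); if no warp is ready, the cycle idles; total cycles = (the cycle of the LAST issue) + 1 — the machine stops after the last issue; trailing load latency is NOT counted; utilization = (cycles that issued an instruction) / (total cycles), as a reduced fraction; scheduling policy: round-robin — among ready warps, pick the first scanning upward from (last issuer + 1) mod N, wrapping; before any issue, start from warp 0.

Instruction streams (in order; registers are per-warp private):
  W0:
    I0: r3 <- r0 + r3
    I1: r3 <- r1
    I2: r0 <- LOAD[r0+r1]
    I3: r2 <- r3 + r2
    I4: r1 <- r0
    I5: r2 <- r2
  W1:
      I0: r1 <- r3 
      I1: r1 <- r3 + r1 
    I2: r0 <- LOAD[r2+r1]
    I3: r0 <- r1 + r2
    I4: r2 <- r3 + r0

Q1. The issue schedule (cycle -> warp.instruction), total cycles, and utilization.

cycle 0: W0.I0
cycle 1: W1.I0
cycle 2: W0.I1
cycle 3: W1.I1
cycle 4: W0.I2
cycle 5: W1.I2
cycle 6: W0.I3
cycle 7: idle
cycle 8: idle
cycle 9: idle
cycle 10: W0.I4
cycle 11: W1.I3
cycle 12: W0.I5
cycle 13: W1.I4

Answer: 14 cycles, utilization 11/14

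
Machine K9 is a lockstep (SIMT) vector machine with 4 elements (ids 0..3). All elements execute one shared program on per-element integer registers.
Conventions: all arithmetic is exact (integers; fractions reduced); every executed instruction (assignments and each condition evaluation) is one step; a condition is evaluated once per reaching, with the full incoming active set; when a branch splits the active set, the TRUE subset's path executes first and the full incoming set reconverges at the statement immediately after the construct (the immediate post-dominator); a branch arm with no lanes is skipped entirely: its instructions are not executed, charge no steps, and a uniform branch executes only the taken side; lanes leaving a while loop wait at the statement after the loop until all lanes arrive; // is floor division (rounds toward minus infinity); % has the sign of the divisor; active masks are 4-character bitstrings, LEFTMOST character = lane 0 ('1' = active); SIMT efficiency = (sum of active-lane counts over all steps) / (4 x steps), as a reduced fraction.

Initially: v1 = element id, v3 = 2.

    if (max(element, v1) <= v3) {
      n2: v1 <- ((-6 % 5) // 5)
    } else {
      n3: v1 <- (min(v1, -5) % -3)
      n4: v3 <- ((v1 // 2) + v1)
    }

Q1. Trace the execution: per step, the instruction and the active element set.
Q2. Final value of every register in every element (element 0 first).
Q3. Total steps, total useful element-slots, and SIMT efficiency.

step 0: eval (max(element, v1) <= v3) 1111
step 1: v1 <- ((-6 % 5) // 5)        1110
step 2: v1 <- (min(v1, -5) % -3)     0001
step 3: v3 <- ((v1 // 2) + v1)       0001

Answer: 4 steps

v1: 0,0,0,-2
v3: 2,2,2,-3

steps = 4; useful = 9; efficiency = 9/16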